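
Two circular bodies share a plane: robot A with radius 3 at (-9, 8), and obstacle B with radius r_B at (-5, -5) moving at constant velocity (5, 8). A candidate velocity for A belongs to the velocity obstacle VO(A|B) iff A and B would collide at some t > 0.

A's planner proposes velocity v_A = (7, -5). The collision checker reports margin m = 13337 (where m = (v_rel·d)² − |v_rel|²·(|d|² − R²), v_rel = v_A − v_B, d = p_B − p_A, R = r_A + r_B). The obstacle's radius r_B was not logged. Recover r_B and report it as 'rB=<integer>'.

m = 13337
d = (4, -13);  v_rel = (2, -13),  |v_rel|² = 173
v_rel×d = (2)·(-13) − (-13)·(4) = 26
since m = R²·173 − 26²:  R² = (676 + 13337) / 173 = 81
R = √81 = 9  ⇒  r_B = 9 − 3 = 6

rB=6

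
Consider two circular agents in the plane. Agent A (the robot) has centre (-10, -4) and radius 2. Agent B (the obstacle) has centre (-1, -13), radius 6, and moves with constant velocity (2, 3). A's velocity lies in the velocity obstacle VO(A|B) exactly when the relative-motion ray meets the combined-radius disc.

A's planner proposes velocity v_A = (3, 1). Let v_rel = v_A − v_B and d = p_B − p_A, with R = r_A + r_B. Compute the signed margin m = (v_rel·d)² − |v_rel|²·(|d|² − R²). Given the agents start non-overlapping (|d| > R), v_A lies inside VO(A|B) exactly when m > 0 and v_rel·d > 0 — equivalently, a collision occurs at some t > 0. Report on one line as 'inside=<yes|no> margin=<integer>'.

d = (9, -9),  |d|² = 162;  R = 2+6 = 8,  c = 162−8² = 98
v_rel = (1, -2),  |v_rel|² = 5;  v_rel·d = (1)·(9) + (-2)·(-9) = 27
5·t² − 54·t + 98 = 0  ⇒  m = 27² − 5·98 = 239
m = 239 > 0,  v_rel·d = 27 > 0  ⇒  inside

inside=yes margin=239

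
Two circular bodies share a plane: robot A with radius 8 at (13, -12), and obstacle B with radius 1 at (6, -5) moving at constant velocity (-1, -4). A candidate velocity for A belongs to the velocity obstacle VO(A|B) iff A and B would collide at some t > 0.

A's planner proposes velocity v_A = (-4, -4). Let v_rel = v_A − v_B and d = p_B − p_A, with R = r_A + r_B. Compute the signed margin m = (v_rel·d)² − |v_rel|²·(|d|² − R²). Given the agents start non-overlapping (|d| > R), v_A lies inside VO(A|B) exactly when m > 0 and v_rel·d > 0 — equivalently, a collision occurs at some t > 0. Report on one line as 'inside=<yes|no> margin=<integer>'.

d = (-7, 7),  |d|² = 98;  R = 8+1 = 9,  c = 98−9² = 17
v_rel = (-3, 0),  |v_rel|² = 9;  v_rel·d = (-3)·(-7) + (0)·(7) = 21
9·t² − 42·t + 17 = 0  ⇒  m = 21² − 9·17 = 288
m = 288 > 0,  v_rel·d = 21 > 0  ⇒  inside

inside=yes margin=288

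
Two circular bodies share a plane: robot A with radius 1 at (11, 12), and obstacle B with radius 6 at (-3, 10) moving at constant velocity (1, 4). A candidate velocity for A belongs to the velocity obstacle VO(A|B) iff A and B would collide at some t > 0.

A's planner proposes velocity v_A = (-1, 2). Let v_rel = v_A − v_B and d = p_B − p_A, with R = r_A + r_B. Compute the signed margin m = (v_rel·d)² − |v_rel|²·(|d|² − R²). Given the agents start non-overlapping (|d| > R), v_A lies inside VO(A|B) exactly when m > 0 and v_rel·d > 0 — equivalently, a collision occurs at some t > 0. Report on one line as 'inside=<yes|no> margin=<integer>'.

d = (-14, -2),  |d|² = 200;  R = 1+6 = 7,  c = 200−7² = 151
v_rel = (-2, -2),  |v_rel|² = 8;  v_rel·d = (-2)·(-14) + (-2)·(-2) = 32
8·t² − 64·t + 151 = 0  ⇒  m = 32² − 8·151 = -184
m = -184 < 0,  v_rel·d = 32 > 0  ⇒  outside

inside=no margin=-184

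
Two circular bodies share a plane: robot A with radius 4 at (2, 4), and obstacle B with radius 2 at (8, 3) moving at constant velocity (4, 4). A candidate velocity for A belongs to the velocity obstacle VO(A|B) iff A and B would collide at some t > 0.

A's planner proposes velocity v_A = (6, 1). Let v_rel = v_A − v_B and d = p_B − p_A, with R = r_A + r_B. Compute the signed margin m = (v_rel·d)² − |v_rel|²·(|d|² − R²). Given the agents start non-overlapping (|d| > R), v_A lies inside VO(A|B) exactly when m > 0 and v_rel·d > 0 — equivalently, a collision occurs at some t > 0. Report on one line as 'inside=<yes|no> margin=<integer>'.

d = (6, -1),  |d|² = 37;  R = 4+2 = 6,  c = 37−6² = 1
v_rel = (2, -3),  |v_rel|² = 13;  v_rel·d = (2)·(6) + (-3)·(-1) = 15
13·t² − 30·t + 1 = 0  ⇒  m = 15² − 13·1 = 212
m = 212 > 0,  v_rel·d = 15 > 0  ⇒  inside

inside=yes margin=212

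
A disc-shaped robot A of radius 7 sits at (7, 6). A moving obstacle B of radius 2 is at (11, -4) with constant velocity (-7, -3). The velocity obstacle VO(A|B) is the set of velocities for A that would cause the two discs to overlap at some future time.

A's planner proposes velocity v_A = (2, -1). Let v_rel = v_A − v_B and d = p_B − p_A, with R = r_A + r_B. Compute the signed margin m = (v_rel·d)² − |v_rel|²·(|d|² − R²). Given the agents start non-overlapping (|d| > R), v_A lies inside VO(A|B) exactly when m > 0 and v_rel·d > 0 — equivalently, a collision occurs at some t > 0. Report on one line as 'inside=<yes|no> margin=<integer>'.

d = (4, -10),  |d|² = 116;  R = 7+2 = 9,  c = 116−9² = 35
v_rel = (9, 2),  |v_rel|² = 85;  v_rel·d = (9)·(4) + (2)·(-10) = 16
85·t² − 32·t + 35 = 0  ⇒  m = 16² − 85·35 = -2719
m = -2719 < 0,  v_rel·d = 16 > 0  ⇒  outside

inside=no margin=-2719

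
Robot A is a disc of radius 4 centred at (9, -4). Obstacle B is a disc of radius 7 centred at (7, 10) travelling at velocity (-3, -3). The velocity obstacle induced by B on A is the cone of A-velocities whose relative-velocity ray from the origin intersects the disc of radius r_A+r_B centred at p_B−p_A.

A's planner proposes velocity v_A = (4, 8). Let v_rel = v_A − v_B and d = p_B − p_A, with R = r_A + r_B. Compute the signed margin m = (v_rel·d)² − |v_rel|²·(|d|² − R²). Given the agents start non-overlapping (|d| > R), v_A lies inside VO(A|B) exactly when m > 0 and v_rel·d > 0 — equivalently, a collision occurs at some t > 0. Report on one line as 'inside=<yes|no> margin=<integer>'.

d = (-2, 14),  |d|² = 200;  R = 4+7 = 11,  c = 200−11² = 79
v_rel = (7, 11),  |v_rel|² = 170;  v_rel·d = (7)·(-2) + (11)·(14) = 140
170·t² − 280·t + 79 = 0  ⇒  m = 140² − 170·79 = 6170
m = 6170 > 0,  v_rel·d = 140 > 0  ⇒  inside

inside=yes margin=6170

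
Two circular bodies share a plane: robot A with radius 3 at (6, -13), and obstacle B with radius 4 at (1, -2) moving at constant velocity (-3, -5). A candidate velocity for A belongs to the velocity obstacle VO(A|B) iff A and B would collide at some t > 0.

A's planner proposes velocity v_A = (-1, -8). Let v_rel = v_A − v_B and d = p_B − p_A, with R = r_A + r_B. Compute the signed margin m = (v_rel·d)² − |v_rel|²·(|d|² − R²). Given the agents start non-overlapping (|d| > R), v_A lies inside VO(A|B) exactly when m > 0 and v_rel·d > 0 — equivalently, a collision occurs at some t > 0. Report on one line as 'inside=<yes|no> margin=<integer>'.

d = (-5, 11),  |d|² = 146;  R = 3+4 = 7,  c = 146−7² = 97
v_rel = (2, -3),  |v_rel|² = 13;  v_rel·d = (2)·(-5) + (-3)·(11) = -43
13·t² + 86·t + 97 = 0  ⇒  m = (-43)² − 13·97 = 588
m = 588 > 0,  v_rel·d = -43 < 0  ⇒  outside

inside=no margin=588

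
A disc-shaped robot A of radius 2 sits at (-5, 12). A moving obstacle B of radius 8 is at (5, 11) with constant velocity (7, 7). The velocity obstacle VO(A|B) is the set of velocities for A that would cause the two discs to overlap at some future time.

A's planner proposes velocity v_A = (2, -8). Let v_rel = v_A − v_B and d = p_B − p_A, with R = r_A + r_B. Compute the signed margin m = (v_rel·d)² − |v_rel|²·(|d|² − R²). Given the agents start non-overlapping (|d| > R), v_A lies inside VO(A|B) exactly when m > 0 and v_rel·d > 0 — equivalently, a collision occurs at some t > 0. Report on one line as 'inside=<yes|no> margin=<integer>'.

d = (10, -1),  |d|² = 101;  R = 2+8 = 10,  c = 101−10² = 1
v_rel = (-5, -15),  |v_rel|² = 250;  v_rel·d = (-5)·(10) + (-15)·(-1) = -35
250·t² + 70·t + 1 = 0  ⇒  m = (-35)² − 250·1 = 975
m = 975 > 0,  v_rel·d = -35 < 0  ⇒  outside

inside=no margin=975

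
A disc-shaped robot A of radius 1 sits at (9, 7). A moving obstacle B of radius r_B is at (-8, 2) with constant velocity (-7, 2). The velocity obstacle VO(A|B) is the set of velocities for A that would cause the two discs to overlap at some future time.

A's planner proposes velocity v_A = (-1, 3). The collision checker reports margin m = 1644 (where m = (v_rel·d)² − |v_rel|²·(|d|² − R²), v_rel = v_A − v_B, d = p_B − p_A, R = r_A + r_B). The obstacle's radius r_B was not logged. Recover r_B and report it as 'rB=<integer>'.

m = 1644
d = (-17, -5);  v_rel = (6, 1),  |v_rel|² = 37
v_rel×d = (6)·(-5) − (1)·(-17) = -13
since m = R²·37 − (-13)²:  R² = (169 + 1644) / 37 = 49
R = √49 = 7  ⇒  r_B = 7 − 1 = 6

rB=6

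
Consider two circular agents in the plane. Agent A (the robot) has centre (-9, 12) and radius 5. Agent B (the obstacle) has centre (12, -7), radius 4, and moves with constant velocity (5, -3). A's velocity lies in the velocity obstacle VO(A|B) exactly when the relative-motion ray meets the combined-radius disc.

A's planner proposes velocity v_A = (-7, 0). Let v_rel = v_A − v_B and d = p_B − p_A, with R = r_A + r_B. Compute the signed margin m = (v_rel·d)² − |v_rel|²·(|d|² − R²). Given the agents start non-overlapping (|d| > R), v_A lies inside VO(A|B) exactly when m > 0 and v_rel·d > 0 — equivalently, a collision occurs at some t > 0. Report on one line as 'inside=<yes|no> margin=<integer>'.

d = (21, -19),  |d|² = 802;  R = 5+4 = 9,  c = 802−9² = 721
v_rel = (-12, 3),  |v_rel|² = 153;  v_rel·d = (-12)·(21) + (3)·(-19) = -309
153·t² + 618·t + 721 = 0  ⇒  m = (-309)² − 153·721 = -14832
m = -14832 < 0,  v_rel·d = -309 < 0  ⇒  outside

inside=no margin=-14832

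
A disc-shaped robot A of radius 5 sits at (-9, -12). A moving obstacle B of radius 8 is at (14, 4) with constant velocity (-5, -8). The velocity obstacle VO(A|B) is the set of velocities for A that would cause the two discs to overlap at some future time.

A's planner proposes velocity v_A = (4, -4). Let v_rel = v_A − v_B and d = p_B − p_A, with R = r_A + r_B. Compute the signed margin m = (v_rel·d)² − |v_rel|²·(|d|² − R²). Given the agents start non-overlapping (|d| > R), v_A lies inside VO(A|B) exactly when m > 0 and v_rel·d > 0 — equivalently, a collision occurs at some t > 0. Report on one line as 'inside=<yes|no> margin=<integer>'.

d = (23, 16),  |d|² = 785;  R = 5+8 = 13,  c = 785−13² = 616
v_rel = (9, 4),  |v_rel|² = 97;  v_rel·d = (9)·(23) + (4)·(16) = 271
97·t² − 542·t + 616 = 0  ⇒  m = 271² − 97·616 = 13689
m = 13689 > 0,  v_rel·d = 271 > 0  ⇒  inside

inside=yes margin=13689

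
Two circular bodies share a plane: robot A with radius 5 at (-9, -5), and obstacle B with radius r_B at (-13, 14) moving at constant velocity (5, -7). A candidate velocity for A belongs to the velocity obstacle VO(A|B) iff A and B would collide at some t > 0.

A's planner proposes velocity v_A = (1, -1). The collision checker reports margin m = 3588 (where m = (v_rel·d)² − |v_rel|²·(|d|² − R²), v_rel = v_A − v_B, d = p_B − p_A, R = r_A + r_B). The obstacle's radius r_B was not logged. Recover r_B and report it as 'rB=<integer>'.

m = 3588
d = (-4, 19);  v_rel = (-4, 6),  |v_rel|² = 52
v_rel×d = (-4)·(19) − (6)·(-4) = -52
since m = R²·52 − (-52)²:  R² = (2704 + 3588) / 52 = 121
R = √121 = 11  ⇒  r_B = 11 − 5 = 6

rB=6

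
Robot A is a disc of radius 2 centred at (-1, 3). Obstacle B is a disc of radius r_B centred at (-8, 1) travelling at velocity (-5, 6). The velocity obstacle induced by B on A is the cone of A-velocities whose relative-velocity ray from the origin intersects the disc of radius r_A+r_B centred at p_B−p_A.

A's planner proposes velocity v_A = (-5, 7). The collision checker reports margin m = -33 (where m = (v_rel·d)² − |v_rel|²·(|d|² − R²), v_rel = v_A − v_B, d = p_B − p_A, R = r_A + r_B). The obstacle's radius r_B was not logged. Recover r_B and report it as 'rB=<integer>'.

m = -33
d = (-7, -2);  v_rel = (0, 1),  |v_rel|² = 1
v_rel×d = (0)·(-2) − (1)·(-7) = 7
since m = R²·1 − 7²:  R² = (49 + -33) / 1 = 16
R = √16 = 4  ⇒  r_B = 4 − 2 = 2

rB=2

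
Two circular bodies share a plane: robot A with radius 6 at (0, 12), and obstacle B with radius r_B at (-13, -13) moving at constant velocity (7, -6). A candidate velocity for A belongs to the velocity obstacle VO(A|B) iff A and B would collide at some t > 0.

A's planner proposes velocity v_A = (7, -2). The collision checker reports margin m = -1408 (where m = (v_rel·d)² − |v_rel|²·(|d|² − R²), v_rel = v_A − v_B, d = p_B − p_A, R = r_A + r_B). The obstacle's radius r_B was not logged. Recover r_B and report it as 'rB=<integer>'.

m = -1408
d = (-13, -25);  v_rel = (0, 4),  |v_rel|² = 16
v_rel×d = (0)·(-25) − (4)·(-13) = 52
since m = R²·16 − 52²:  R² = (2704 + -1408) / 16 = 81
R = √81 = 9  ⇒  r_B = 9 − 6 = 3

rB=3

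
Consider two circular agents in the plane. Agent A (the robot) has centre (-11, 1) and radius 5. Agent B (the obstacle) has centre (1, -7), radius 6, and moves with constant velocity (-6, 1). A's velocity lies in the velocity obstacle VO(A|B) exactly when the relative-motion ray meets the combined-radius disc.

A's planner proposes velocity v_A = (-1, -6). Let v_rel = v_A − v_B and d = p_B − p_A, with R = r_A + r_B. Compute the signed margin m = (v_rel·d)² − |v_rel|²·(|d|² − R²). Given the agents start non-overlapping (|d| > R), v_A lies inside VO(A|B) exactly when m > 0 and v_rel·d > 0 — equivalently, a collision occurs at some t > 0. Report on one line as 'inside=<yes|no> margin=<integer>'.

d = (12, -8),  |d|² = 208;  R = 5+6 = 11,  c = 208−11² = 87
v_rel = (5, -7),  |v_rel|² = 74;  v_rel·d = (5)·(12) + (-7)·(-8) = 116
74·t² − 232·t + 87 = 0  ⇒  m = 116² − 74·87 = 7018
m = 7018 > 0,  v_rel·d = 116 > 0  ⇒  inside

inside=yes margin=7018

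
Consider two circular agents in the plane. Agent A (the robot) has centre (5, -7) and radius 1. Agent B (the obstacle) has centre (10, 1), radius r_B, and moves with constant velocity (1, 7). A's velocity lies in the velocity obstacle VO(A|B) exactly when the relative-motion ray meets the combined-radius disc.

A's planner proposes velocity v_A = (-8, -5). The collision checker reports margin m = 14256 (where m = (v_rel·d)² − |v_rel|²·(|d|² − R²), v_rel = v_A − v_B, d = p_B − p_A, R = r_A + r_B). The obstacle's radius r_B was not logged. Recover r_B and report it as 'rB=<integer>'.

m = 14256
d = (5, 8);  v_rel = (-9, -12),  |v_rel|² = 225
v_rel×d = (-9)·(8) − (-12)·(5) = -12
since m = R²·225 − (-12)²:  R² = (144 + 14256) / 225 = 64
R = √64 = 8  ⇒  r_B = 8 − 1 = 7

rB=7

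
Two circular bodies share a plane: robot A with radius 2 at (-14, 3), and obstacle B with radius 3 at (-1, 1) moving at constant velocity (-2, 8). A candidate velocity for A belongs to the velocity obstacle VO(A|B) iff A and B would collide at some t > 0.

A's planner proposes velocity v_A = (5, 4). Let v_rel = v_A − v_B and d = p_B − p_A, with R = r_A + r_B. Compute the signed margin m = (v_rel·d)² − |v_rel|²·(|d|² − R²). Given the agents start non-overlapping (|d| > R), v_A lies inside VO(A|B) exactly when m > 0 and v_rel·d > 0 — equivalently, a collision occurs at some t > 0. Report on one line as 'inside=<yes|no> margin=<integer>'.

d = (13, -2),  |d|² = 173;  R = 2+3 = 5,  c = 173−5² = 148
v_rel = (7, -4),  |v_rel|² = 65;  v_rel·d = (7)·(13) + (-4)·(-2) = 99
65·t² − 198·t + 148 = 0  ⇒  m = 99² − 65·148 = 181
m = 181 > 0,  v_rel·d = 99 > 0  ⇒  inside

inside=yes margin=181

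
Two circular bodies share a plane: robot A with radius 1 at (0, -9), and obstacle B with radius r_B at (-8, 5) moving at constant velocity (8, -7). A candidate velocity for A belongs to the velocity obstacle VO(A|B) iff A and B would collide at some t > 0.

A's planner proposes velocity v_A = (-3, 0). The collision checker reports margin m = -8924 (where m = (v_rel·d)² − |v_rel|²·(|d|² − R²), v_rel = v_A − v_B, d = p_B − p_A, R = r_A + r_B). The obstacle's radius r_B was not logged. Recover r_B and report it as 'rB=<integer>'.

m = -8924
d = (-8, 14);  v_rel = (-11, 7),  |v_rel|² = 170
v_rel×d = (-11)·(14) − (7)·(-8) = -98
since m = R²·170 − (-98)²:  R² = (9604 + -8924) / 170 = 4
R = √4 = 2  ⇒  r_B = 2 − 1 = 1

rB=1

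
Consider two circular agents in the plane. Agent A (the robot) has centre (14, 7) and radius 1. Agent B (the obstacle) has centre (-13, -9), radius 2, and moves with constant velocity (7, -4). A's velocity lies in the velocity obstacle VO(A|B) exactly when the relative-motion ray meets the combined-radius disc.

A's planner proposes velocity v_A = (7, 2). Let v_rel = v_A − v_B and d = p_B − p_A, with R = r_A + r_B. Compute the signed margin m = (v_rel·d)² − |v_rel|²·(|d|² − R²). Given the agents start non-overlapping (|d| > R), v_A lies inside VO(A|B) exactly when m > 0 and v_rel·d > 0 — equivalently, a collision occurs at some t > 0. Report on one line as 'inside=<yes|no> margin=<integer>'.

d = (-27, -16),  |d|² = 985;  R = 1+2 = 3,  c = 985−3² = 976
v_rel = (0, 6),  |v_rel|² = 36;  v_rel·d = (0)·(-27) + (6)·(-16) = -96
36·t² + 192·t + 976 = 0  ⇒  m = (-96)² − 36·976 = -25920
m = -25920 < 0,  v_rel·d = -96 < 0  ⇒  outside

inside=no margin=-25920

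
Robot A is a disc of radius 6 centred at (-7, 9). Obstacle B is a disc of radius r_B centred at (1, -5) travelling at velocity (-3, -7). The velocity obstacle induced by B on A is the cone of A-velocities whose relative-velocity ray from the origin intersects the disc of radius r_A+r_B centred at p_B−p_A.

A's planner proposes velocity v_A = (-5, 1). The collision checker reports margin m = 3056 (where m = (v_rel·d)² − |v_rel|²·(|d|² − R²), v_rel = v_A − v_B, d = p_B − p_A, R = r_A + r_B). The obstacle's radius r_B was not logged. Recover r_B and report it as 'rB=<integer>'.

m = 3056
d = (8, -14);  v_rel = (-2, 8),  |v_rel|² = 68
v_rel×d = (-2)·(-14) − (8)·(8) = -36
since m = R²·68 − (-36)²:  R² = (1296 + 3056) / 68 = 64
R = √64 = 8  ⇒  r_B = 8 − 6 = 2

rB=2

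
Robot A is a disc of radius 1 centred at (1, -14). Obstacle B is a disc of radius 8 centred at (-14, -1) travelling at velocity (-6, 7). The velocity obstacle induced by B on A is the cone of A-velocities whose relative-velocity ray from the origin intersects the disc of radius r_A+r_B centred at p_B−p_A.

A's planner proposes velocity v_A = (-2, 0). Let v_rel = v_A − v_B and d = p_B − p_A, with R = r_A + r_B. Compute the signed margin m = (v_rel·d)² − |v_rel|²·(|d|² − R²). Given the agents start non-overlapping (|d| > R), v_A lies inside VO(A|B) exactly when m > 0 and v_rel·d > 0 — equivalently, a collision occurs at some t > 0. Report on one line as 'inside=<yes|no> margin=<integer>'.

d = (-15, 13),  |d|² = 394;  R = 1+8 = 9,  c = 394−9² = 313
v_rel = (4, -7),  |v_rel|² = 65;  v_rel·d = (4)·(-15) + (-7)·(13) = -151
65·t² + 302·t + 313 = 0  ⇒  m = (-151)² − 65·313 = 2456
m = 2456 > 0,  v_rel·d = -151 < 0  ⇒  outside

inside=no margin=2456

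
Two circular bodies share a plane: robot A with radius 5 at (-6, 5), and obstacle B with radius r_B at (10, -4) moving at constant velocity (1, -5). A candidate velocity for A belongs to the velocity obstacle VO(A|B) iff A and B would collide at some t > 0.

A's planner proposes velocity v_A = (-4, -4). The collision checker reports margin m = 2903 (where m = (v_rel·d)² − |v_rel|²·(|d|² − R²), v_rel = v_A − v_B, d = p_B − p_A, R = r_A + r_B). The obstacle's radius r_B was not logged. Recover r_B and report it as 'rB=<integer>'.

m = 2903
d = (16, -9);  v_rel = (-5, 1),  |v_rel|² = 26
v_rel×d = (-5)·(-9) − (1)·(16) = 29
since m = R²·26 − 29²:  R² = (841 + 2903) / 26 = 144
R = √144 = 12  ⇒  r_B = 12 − 5 = 7

rB=7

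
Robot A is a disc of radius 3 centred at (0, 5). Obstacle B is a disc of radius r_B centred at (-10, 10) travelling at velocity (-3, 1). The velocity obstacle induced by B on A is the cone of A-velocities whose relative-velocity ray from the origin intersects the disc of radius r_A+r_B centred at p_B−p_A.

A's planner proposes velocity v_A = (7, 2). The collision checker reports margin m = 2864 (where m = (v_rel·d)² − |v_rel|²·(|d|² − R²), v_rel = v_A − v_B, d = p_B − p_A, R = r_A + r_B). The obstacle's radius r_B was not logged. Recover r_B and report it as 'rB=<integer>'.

m = 2864
d = (-10, 5);  v_rel = (10, 1),  |v_rel|² = 101
v_rel×d = (10)·(5) − (1)·(-10) = 60
since m = R²·101 − 60²:  R² = (3600 + 2864) / 101 = 64
R = √64 = 8  ⇒  r_B = 8 − 3 = 5

rB=5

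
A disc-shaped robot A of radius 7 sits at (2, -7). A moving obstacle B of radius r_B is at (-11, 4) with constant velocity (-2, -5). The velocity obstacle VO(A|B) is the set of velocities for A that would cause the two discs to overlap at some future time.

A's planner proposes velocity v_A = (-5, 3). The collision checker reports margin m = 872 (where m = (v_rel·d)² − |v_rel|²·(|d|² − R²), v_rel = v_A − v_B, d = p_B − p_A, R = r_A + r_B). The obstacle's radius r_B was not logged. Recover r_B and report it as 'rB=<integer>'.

m = 872
d = (-13, 11);  v_rel = (-3, 8),  |v_rel|² = 73
v_rel×d = (-3)·(11) − (8)·(-13) = 71
since m = R²·73 − 71²:  R² = (5041 + 872) / 73 = 81
R = √81 = 9  ⇒  r_B = 9 − 7 = 2

rB=2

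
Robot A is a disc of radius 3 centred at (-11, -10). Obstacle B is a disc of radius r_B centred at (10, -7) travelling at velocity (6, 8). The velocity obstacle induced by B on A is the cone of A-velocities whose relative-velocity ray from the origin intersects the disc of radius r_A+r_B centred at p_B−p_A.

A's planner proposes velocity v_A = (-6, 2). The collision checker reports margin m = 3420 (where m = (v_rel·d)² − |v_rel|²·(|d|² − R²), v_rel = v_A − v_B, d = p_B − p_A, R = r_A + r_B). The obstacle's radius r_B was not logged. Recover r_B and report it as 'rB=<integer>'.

m = 3420
d = (21, 3);  v_rel = (-12, -6),  |v_rel|² = 180
v_rel×d = (-12)·(3) − (-6)·(21) = 90
since m = R²·180 − 90²:  R² = (8100 + 3420) / 180 = 64
R = √64 = 8  ⇒  r_B = 8 − 3 = 5

rB=5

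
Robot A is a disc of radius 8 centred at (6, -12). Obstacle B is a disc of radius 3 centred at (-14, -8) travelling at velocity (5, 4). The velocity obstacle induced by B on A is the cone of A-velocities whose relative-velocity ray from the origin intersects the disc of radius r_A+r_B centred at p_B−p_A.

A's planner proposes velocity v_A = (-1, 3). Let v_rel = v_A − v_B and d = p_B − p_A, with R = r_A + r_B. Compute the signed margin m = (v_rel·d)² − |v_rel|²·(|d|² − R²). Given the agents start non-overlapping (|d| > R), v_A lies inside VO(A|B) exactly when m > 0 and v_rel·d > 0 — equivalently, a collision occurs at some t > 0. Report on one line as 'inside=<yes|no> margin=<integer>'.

d = (-20, 4),  |d|² = 416;  R = 8+3 = 11,  c = 416−11² = 295
v_rel = (-6, -1),  |v_rel|² = 37;  v_rel·d = (-6)·(-20) + (-1)·(4) = 116
37·t² − 232·t + 295 = 0  ⇒  m = 116² − 37·295 = 2541
m = 2541 > 0,  v_rel·d = 116 > 0  ⇒  inside

inside=yes margin=2541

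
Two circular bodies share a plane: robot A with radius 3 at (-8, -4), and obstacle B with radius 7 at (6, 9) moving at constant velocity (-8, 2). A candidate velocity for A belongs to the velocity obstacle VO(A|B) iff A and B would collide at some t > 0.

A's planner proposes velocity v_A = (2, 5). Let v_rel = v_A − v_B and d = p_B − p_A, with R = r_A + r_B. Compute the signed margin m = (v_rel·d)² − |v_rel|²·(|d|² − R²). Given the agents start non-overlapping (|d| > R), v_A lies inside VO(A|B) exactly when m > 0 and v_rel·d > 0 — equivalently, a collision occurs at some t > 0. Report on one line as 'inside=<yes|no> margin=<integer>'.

d = (14, 13),  |d|² = 365;  R = 3+7 = 10,  c = 365−10² = 265
v_rel = (10, 3),  |v_rel|² = 109;  v_rel·d = (10)·(14) + (3)·(13) = 179
109·t² − 358·t + 265 = 0  ⇒  m = 179² − 109·265 = 3156
m = 3156 > 0,  v_rel·d = 179 > 0  ⇒  inside

inside=yes margin=3156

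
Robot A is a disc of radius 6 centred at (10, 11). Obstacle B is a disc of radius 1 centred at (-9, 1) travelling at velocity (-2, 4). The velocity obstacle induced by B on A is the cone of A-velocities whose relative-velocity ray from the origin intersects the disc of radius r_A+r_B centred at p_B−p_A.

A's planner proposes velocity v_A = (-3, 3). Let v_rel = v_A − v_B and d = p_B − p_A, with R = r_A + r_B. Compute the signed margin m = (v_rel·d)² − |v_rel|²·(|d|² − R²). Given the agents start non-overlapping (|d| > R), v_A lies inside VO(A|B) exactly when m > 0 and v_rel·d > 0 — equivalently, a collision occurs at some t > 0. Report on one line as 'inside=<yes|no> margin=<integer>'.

d = (-19, -10),  |d|² = 461;  R = 6+1 = 7,  c = 461−7² = 412
v_rel = (-1, -1),  |v_rel|² = 2;  v_rel·d = (-1)·(-19) + (-1)·(-10) = 29
2·t² − 58·t + 412 = 0  ⇒  m = 29² − 2·412 = 17
m = 17 > 0,  v_rel·d = 29 > 0  ⇒  inside

inside=yes margin=17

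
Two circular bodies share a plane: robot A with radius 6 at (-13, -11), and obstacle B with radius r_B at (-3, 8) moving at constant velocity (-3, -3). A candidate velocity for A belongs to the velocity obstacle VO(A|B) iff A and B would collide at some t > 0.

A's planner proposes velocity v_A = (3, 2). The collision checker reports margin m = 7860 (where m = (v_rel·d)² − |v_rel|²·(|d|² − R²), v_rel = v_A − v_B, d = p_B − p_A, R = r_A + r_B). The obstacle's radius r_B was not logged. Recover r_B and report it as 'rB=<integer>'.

m = 7860
d = (10, 19);  v_rel = (6, 5),  |v_rel|² = 61
v_rel×d = (6)·(19) − (5)·(10) = 64
since m = R²·61 − 64²:  R² = (4096 + 7860) / 61 = 196
R = √196 = 14  ⇒  r_B = 14 − 6 = 8

rB=8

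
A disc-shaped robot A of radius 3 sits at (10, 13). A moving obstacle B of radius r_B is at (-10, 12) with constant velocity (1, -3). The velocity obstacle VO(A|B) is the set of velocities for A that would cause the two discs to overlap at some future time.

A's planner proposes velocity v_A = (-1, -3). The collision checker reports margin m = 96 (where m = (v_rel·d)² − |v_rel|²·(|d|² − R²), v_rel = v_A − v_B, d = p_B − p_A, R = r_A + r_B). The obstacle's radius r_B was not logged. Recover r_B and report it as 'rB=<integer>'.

m = 96
d = (-20, -1);  v_rel = (-2, 0),  |v_rel|² = 4
v_rel×d = (-2)·(-1) − (0)·(-20) = 2
since m = R²·4 − 2²:  R² = (4 + 96) / 4 = 25
R = √25 = 5  ⇒  r_B = 5 − 3 = 2

rB=2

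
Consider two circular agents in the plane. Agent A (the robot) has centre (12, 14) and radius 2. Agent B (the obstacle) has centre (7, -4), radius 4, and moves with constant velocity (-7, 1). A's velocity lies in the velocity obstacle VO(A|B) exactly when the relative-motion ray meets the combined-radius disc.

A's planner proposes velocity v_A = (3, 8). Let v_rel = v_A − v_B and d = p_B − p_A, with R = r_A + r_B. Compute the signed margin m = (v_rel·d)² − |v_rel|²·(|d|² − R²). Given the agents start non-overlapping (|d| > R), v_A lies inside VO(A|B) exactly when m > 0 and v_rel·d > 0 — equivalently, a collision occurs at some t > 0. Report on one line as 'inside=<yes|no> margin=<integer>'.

d = (-5, -18),  |d|² = 349;  R = 2+4 = 6,  c = 349−6² = 313
v_rel = (10, 7),  |v_rel|² = 149;  v_rel·d = (10)·(-5) + (7)·(-18) = -176
149·t² + 352·t + 313 = 0  ⇒  m = (-176)² − 149·313 = -15661
m = -15661 < 0,  v_rel·d = -176 < 0  ⇒  outside

inside=no margin=-15661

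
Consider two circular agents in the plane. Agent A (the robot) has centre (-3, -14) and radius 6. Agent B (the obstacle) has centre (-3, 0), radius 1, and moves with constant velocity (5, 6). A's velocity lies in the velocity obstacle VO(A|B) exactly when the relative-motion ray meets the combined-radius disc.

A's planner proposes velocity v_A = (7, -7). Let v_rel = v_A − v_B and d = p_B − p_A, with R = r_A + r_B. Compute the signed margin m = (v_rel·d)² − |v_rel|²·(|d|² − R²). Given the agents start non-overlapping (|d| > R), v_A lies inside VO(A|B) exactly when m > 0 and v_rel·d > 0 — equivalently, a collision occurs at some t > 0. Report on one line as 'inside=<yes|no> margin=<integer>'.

d = (0, 14),  |d|² = 196;  R = 6+1 = 7,  c = 196−7² = 147
v_rel = (2, -13),  |v_rel|² = 173;  v_rel·d = (2)·(0) + (-13)·(14) = -182
173·t² + 364·t + 147 = 0  ⇒  m = (-182)² − 173·147 = 7693
m = 7693 > 0,  v_rel·d = -182 < 0  ⇒  outside

inside=no margin=7693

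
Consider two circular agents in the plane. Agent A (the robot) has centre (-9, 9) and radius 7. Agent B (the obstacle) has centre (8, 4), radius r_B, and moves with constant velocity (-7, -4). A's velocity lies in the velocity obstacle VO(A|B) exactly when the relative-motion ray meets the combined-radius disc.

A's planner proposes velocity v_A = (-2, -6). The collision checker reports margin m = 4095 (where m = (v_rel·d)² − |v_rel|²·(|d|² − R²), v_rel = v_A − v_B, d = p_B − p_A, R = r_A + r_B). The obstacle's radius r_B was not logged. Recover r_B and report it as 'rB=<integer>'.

m = 4095
d = (17, -5);  v_rel = (5, -2),  |v_rel|² = 29
v_rel×d = (5)·(-5) − (-2)·(17) = 9
since m = R²·29 − 9²:  R² = (81 + 4095) / 29 = 144
R = √144 = 12  ⇒  r_B = 12 − 7 = 5

rB=5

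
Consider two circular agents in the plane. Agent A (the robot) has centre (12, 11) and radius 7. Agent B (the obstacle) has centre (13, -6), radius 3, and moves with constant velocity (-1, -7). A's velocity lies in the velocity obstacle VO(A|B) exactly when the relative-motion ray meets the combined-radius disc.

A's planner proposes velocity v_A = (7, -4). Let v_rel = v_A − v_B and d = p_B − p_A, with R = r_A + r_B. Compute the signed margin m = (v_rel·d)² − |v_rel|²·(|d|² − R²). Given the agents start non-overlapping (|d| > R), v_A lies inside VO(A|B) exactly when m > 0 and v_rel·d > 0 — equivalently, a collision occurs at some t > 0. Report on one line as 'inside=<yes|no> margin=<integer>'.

d = (1, -17),  |d|² = 290;  R = 7+3 = 10,  c = 290−10² = 190
v_rel = (8, 3),  |v_rel|² = 73;  v_rel·d = (8)·(1) + (3)·(-17) = -43
73·t² + 86·t + 190 = 0  ⇒  m = (-43)² − 73·190 = -12021
m = -12021 < 0,  v_rel·d = -43 < 0  ⇒  outside

inside=no margin=-12021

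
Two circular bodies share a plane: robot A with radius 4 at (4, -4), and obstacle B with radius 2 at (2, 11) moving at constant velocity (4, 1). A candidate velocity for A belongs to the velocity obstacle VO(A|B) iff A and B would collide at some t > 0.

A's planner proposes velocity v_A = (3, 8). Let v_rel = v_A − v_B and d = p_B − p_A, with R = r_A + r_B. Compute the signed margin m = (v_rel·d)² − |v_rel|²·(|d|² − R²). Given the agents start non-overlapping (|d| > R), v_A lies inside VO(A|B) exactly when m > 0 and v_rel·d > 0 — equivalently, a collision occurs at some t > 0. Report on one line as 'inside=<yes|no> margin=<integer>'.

d = (-2, 15),  |d|² = 229;  R = 4+2 = 6,  c = 229−6² = 193
v_rel = (-1, 7),  |v_rel|² = 50;  v_rel·d = (-1)·(-2) + (7)·(15) = 107
50·t² − 214·t + 193 = 0  ⇒  m = 107² − 50·193 = 1799
m = 1799 > 0,  v_rel·d = 107 > 0  ⇒  inside

inside=yes margin=1799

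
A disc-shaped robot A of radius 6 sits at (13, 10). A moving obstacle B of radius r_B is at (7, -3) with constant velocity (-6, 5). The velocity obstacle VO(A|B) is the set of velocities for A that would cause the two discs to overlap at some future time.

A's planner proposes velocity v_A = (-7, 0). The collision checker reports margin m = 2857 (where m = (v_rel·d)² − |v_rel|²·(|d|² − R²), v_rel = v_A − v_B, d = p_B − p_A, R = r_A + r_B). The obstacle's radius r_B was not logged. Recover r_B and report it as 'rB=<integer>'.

m = 2857
d = (-6, -13);  v_rel = (-1, -5),  |v_rel|² = 26
v_rel×d = (-1)·(-13) − (-5)·(-6) = -17
since m = R²·26 − (-17)²:  R² = (289 + 2857) / 26 = 121
R = √121 = 11  ⇒  r_B = 11 − 6 = 5

rB=5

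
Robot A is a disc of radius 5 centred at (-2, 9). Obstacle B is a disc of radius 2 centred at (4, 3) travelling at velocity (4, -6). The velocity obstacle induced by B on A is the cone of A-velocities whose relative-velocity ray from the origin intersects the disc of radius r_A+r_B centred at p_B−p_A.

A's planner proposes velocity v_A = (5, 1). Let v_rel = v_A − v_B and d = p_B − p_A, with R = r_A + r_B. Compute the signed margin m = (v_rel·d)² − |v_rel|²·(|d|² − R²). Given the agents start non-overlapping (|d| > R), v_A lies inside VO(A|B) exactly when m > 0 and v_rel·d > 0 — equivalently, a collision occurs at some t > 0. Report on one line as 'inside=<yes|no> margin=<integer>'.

d = (6, -6),  |d|² = 72;  R = 5+2 = 7,  c = 72−7² = 23
v_rel = (1, 7),  |v_rel|² = 50;  v_rel·d = (1)·(6) + (7)·(-6) = -36
50·t² + 72·t + 23 = 0  ⇒  m = (-36)² − 50·23 = 146
m = 146 > 0,  v_rel·d = -36 < 0  ⇒  outside

inside=no margin=146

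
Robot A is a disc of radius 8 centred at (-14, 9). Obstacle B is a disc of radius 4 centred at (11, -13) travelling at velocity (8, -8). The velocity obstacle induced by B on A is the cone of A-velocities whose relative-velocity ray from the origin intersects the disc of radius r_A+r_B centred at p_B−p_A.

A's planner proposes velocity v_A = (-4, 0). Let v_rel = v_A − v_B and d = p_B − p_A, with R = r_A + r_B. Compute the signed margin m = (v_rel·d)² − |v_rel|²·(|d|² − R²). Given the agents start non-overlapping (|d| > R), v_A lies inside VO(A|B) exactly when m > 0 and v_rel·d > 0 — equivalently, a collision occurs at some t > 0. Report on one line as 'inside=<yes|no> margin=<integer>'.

d = (25, -22),  |d|² = 1109;  R = 8+4 = 12,  c = 1109−12² = 965
v_rel = (-12, 8),  |v_rel|² = 208;  v_rel·d = (-12)·(25) + (8)·(-22) = -476
208·t² + 952·t + 965 = 0  ⇒  m = (-476)² − 208·965 = 25856
m = 25856 > 0,  v_rel·d = -476 < 0  ⇒  outside

inside=no margin=25856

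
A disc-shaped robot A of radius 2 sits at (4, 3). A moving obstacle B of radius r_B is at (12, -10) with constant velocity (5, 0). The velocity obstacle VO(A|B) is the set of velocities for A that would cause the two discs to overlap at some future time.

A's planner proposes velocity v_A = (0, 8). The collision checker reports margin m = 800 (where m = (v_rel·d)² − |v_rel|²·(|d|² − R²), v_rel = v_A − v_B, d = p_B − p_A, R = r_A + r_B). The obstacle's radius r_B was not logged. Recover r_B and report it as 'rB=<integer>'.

m = 800
d = (8, -13);  v_rel = (-5, 8),  |v_rel|² = 89
v_rel×d = (-5)·(-13) − (8)·(8) = 1
since m = R²·89 − 1²:  R² = (1 + 800) / 89 = 9
R = √9 = 3  ⇒  r_B = 3 − 2 = 1

rB=1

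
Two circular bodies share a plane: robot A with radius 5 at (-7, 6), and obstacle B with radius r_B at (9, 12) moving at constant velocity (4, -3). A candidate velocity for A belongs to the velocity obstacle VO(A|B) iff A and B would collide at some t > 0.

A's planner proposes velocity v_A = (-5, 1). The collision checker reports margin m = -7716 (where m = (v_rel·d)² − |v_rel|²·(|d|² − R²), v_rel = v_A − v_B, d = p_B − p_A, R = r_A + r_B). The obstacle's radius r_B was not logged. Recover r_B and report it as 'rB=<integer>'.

m = -7716
d = (16, 6);  v_rel = (-9, 4),  |v_rel|² = 97
v_rel×d = (-9)·(6) − (4)·(16) = -118
since m = R²·97 − (-118)²:  R² = (13924 + -7716) / 97 = 64
R = √64 = 8  ⇒  r_B = 8 − 5 = 3

rB=3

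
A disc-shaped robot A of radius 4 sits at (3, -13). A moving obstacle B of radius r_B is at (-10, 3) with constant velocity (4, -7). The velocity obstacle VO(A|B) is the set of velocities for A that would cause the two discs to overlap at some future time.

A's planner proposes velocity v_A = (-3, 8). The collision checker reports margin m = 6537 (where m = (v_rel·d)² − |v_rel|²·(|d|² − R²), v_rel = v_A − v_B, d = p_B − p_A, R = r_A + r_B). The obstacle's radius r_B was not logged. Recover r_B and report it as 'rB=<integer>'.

m = 6537
d = (-13, 16);  v_rel = (-7, 15),  |v_rel|² = 274
v_rel×d = (-7)·(16) − (15)·(-13) = 83
since m = R²·274 − 83²:  R² = (6889 + 6537) / 274 = 49
R = √49 = 7  ⇒  r_B = 7 − 4 = 3

rB=3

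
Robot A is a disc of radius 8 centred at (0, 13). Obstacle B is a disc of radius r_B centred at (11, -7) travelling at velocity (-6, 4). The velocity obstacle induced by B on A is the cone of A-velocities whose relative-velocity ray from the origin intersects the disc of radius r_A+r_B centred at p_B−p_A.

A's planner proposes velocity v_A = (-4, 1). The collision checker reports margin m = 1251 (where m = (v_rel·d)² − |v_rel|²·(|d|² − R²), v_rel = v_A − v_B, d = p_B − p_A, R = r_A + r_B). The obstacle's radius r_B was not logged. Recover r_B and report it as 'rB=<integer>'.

m = 1251
d = (11, -20);  v_rel = (2, -3),  |v_rel|² = 13
v_rel×d = (2)·(-20) − (-3)·(11) = -7
since m = R²·13 − (-7)²:  R² = (49 + 1251) / 13 = 100
R = √100 = 10  ⇒  r_B = 10 − 8 = 2

rB=2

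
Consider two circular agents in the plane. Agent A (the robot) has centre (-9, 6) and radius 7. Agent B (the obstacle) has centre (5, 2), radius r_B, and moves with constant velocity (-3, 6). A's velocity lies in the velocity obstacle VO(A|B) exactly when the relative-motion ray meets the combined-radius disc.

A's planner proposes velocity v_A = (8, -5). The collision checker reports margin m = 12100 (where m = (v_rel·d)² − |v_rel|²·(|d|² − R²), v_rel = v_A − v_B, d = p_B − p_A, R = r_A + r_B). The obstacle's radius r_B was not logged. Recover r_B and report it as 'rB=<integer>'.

m = 12100
d = (14, -4);  v_rel = (11, -11),  |v_rel|² = 242
v_rel×d = (11)·(-4) − (-11)·(14) = 110
since m = R²·242 − 110²:  R² = (12100 + 12100) / 242 = 100
R = √100 = 10  ⇒  r_B = 10 − 7 = 3

rB=3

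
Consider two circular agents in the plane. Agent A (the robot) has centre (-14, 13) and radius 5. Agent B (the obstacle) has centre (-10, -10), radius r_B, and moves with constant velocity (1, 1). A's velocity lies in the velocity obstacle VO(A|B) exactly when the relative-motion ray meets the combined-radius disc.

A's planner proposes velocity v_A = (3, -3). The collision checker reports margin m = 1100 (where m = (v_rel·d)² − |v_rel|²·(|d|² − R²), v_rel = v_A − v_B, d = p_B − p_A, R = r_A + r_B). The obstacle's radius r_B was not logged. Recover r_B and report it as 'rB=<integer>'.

m = 1100
d = (4, -23);  v_rel = (2, -4),  |v_rel|² = 20
v_rel×d = (2)·(-23) − (-4)·(4) = -30
since m = R²·20 − (-30)²:  R² = (900 + 1100) / 20 = 100
R = √100 = 10  ⇒  r_B = 10 − 5 = 5

rB=5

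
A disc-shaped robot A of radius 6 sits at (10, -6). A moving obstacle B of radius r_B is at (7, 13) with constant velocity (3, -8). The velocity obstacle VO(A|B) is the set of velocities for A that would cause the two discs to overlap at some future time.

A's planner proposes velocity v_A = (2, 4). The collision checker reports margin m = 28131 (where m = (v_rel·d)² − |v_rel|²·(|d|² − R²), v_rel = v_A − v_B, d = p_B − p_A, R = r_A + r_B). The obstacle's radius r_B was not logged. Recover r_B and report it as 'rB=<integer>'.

m = 28131
d = (-3, 19);  v_rel = (-1, 12),  |v_rel|² = 145
v_rel×d = (-1)·(19) − (12)·(-3) = 17
since m = R²·145 − 17²:  R² = (289 + 28131) / 145 = 196
R = √196 = 14  ⇒  r_B = 14 − 6 = 8

rB=8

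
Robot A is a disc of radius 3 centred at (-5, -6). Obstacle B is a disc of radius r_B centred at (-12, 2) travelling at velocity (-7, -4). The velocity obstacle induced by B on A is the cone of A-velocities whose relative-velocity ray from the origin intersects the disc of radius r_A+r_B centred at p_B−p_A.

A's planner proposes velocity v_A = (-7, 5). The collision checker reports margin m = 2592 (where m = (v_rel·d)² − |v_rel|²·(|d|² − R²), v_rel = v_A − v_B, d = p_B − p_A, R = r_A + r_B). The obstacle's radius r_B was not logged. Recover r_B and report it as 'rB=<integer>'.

m = 2592
d = (-7, 8);  v_rel = (0, 9),  |v_rel|² = 81
v_rel×d = (0)·(8) − (9)·(-7) = 63
since m = R²·81 − 63²:  R² = (3969 + 2592) / 81 = 81
R = √81 = 9  ⇒  r_B = 9 − 3 = 6

rB=6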